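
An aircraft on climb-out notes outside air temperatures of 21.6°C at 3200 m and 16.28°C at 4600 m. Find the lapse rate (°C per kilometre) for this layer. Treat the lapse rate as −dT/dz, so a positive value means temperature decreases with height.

Γ = −ΔT/Δz = (21.6 − 16.28) / (4600 − 3200) m
  = 5.32°C / 1.4 km = 3.8°C/km

3.8°C/km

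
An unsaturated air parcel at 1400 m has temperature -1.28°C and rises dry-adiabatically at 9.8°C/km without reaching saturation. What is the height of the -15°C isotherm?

Height above start = (-1.28 − (-15)) / 9.8 = 1.4 km
Altitude = 1400 m + 1400 m = 2800 m

2800 m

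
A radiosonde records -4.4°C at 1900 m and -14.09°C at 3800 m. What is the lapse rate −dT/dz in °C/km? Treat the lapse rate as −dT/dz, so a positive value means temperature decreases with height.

Γ = −ΔT/Δz = (-4.4 − (-14.09)) / (3800 − 1900) m
  = 9.69°C / 1.9 km = 5.1°C/km

5.1°C/km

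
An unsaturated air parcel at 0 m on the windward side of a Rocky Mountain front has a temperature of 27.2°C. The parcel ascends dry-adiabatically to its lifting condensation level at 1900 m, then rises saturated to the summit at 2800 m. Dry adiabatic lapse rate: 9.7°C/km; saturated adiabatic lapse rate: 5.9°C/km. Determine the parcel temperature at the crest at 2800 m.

3.46°C

From 0 m to 1900 m (dry): cools by 9.7 × 1.9 = 18.43°C, giving 8.77°C.
From 1900 m to 2800 m (saturated): cools by 5.9 × 0.9 = 5.31°C, giving 3.46°C.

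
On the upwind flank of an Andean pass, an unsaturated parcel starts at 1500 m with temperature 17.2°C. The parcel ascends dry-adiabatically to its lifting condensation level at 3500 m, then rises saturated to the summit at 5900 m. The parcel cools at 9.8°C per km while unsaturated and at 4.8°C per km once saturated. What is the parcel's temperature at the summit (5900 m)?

-13.92°C

Dry to 3500 m: -9.8 × 2 km = -19.6°C, so T = -2.4°C.
Saturated to 5900 m: -4.8 × 2.4 km = -11.52°C, so T = -13.92°C.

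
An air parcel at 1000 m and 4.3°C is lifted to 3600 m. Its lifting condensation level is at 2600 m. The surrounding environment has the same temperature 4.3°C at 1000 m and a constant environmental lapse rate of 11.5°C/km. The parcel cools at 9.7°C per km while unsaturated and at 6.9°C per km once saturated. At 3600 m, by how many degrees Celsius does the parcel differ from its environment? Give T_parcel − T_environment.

+7.48°C (parcel warmer than environment)

Parcel:
  1000 → 2600 m (dry, 9.7°C/km): ΔT = -9.7 × 1.6 = -15.52°C → T = -11.22°C
  2600 → 3600 m (saturated, 6.9°C/km): ΔT = -6.9 × 1 = -6.9°C → T = -18.12°C
Environment:
  1000 → 3600 m (environment, 11.5°C/km): ΔT = -11.5 × 2.6 = -29.9°C → T = -25.6°C
T_parcel − T_env = -18.12 − (-25.6) = +7.48°C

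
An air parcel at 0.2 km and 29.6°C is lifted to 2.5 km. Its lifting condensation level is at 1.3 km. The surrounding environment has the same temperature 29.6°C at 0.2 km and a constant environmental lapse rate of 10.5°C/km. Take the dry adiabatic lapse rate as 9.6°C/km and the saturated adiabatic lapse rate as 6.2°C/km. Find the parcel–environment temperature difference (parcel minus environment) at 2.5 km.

Parcel:
  200–1300 m, dry: Δz = 1.1 km ⇒ ΔT = -10.56°C; T = 19.04°C
  1300–2500 m, saturated: Δz = 1.2 km ⇒ ΔT = -7.44°C; T = 11.6°C
Environment:
  200–2500 m, environment: Δz = 2.3 km ⇒ ΔT = -24.15°C; T = 5.45°C
T_parcel − T_env = 11.6 − 5.45 = +6.15°C

+6.15°C (parcel warmer than environment)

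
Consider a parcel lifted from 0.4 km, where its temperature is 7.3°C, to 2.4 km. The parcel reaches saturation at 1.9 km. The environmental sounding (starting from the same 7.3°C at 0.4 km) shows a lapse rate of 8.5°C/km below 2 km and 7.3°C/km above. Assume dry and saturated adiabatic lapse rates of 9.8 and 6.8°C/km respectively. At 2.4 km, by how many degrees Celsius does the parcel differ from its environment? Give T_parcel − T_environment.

Parcel:
  400 → 1900 m (dry, 9.8°C/km): ΔT = -9.8 × 1.5 = -14.7°C → T = -7.4°C
  1900 → 2400 m (saturated, 6.8°C/km): ΔT = -6.8 × 0.5 = -3.4°C → T = -10.8°C
Environment:
  400 → 2000 m (environment, lower layer, 8.5°C/km): ΔT = -8.5 × 1.6 = -13.6°C → T = -6.3°C
  2000 → 2400 m (environment, upper layer, 7.3°C/km): ΔT = -7.3 × 0.4 = -2.92°C → T = -9.22°C
T_parcel − T_env = -10.8 − (-9.22) = -1.58°C

-1.58°C (parcel cooler than environment)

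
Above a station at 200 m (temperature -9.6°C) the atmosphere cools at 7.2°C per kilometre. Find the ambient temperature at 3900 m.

-36.24°C

Environmental to 3900 m: -7.2 × 3.7 km = -26.64°C, so T = -36.24°C.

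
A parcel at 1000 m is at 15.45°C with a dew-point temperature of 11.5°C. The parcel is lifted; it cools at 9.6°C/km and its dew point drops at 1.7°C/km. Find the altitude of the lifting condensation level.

1500 m

T and T_d converge at 9.6 − 1.7 = 7.9°C per km
Height above start = (15.45 − 11.5) / 7.9 = 0.5 km
LCL altitude = 1000 m + 500 m = 1500 m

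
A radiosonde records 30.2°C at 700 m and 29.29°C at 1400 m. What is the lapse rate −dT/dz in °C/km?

Γ = −ΔT/Δz = (30.2 − 29.29) / (1400 − 700) m
  = 0.91°C / 0.7 km = 1.3°C/km

1.3°C/km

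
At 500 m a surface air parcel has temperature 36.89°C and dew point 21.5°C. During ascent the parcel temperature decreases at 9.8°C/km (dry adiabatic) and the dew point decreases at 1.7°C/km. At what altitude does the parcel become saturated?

2400 m

T and T_d converge at 9.8 − 1.7 = 8.1°C per km
Height above start = (36.89 − 21.5) / 8.1 = 1.9 km
LCL altitude = 500 m + 1900 m = 2400 m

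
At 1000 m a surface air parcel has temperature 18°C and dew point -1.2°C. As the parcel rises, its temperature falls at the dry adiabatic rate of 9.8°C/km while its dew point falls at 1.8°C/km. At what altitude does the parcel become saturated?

T and T_d converge at 9.8 − 1.8 = 8°C per km
Height above start = (18 − (-1.2)) / 8 = 2.4 km
LCL altitude = 1000 m + 2400 m = 3400 m

3400 m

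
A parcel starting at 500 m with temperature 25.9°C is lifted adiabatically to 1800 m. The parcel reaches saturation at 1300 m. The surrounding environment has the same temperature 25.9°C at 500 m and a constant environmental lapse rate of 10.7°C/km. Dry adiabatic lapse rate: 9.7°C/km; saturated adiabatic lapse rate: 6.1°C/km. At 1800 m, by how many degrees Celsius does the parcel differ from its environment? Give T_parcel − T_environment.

+3.1°C (parcel warmer than environment)

Parcel:
  From 500 m to 1300 m (dry): cools by 9.7 × 0.8 = 7.76°C, giving 18.14°C.
  From 1300 m to 1800 m (saturated): cools by 6.1 × 0.5 = 3.05°C, giving 15.09°C.
Environment:
  From 500 m to 1800 m (environment): cools by 10.7 × 1.3 = 13.91°C, giving 11.99°C.
T_parcel − T_env = 15.09 − 11.99 = +3.1°C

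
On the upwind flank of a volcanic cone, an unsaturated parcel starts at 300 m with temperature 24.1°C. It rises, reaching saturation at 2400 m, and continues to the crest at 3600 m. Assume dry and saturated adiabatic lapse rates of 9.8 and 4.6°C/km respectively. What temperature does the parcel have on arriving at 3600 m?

-2°C

300 → 2400 m (dry, 9.8°C/km): ΔT = -9.8 × 2.1 = -20.58°C → T = 3.52°C
2400 → 3600 m (saturated, 4.6°C/km): ΔT = -4.6 × 1.2 = -5.52°C → T = -2°C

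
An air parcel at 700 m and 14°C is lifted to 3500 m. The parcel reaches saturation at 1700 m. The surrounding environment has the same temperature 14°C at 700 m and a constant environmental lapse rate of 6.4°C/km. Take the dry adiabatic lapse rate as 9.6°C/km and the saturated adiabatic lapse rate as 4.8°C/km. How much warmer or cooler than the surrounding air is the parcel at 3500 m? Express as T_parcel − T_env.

Parcel:
  700 → 1700 m (dry, 9.6°C/km): ΔT = -9.6 × 1 = -9.6°C → T = 4.4°C
  1700 → 3500 m (saturated, 4.8°C/km): ΔT = -4.8 × 1.8 = -8.64°C → T = -4.24°C
Environment:
  700 → 3500 m (environment, 6.4°C/km): ΔT = -6.4 × 2.8 = -17.92°C → T = -3.92°C
T_parcel − T_env = -4.24 − (-3.92) = -0.32°C

-0.32°C (parcel cooler than environment)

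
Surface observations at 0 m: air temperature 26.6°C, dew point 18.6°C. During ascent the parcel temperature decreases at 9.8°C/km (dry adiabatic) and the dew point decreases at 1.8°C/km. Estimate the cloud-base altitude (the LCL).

T and T_d converge at 9.8 − 1.8 = 8°C per km
Height above start = (26.6 − 18.6) / 8 = 1 km
LCL altitude = 0 m + 1000 m = 1000 m

1000 m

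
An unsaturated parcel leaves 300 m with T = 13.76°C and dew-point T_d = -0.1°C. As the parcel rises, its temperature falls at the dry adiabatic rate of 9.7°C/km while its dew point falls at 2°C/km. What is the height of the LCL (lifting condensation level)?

2100 m

T and T_d converge at 9.7 − 2 = 7.7°C per km
Height above start = (13.76 − (-0.1)) / 7.7 = 1.8 km
LCL altitude = 300 m + 1800 m = 2100 m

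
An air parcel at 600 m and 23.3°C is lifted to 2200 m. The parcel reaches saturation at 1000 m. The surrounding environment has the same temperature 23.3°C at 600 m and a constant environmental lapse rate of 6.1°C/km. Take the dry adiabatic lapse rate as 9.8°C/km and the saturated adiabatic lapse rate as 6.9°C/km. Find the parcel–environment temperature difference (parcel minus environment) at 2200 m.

Parcel:
  From 600 m to 1000 m (dry): cools by 9.8 × 0.4 = 3.92°C, giving 19.38°C.
  From 1000 m to 2200 m (saturated): cools by 6.9 × 1.2 = 8.28°C, giving 11.1°C.
Environment:
  From 600 m to 2200 m (environment): cools by 6.1 × 1.6 = 9.76°C, giving 13.54°C.
T_parcel − T_env = 11.1 − 13.54 = -2.44°C

-2.44°C (parcel cooler than environment)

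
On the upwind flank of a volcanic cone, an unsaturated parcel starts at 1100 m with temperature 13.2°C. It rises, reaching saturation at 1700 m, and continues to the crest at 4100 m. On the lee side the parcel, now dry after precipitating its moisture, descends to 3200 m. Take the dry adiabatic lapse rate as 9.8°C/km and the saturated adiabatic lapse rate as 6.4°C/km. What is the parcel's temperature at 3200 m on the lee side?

0.78°C

1100 → 1700 m (dry, 9.8°C/km): ΔT = -9.8 × 0.6 = -5.88°C → T = 7.32°C
1700 → 4100 m (saturated, 6.4°C/km): ΔT = -6.4 × 2.4 = -15.36°C → T = -8.04°C
4100 → 3200 m (dry descent, 9.8°C/km): ΔT = +9.8 × 0.9 = +8.82°C → T = 0.78°C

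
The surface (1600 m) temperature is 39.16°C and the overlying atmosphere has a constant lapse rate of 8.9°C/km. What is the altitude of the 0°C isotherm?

Height above start = (39.16 − 0) / 8.9 = 4.4 km
Altitude = 1600 m + 4400 m = 6000 m

6000 m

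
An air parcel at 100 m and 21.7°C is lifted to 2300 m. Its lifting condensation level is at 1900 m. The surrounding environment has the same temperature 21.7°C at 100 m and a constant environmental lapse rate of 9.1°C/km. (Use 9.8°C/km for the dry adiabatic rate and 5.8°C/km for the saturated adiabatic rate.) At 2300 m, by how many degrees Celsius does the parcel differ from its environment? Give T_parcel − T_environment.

+0.06°C (parcel warmer than environment)

Parcel:
  100–1900 m, dry: Δz = 1.8 km ⇒ ΔT = -17.64°C; T = 4.06°C
  1900–2300 m, saturated: Δz = 0.4 km ⇒ ΔT = -2.32°C; T = 1.74°C
Environment:
  100–2300 m, environment: Δz = 2.2 km ⇒ ΔT = -20.02°C; T = 1.68°C
T_parcel − T_env = 1.74 − 1.68 = +0.06°C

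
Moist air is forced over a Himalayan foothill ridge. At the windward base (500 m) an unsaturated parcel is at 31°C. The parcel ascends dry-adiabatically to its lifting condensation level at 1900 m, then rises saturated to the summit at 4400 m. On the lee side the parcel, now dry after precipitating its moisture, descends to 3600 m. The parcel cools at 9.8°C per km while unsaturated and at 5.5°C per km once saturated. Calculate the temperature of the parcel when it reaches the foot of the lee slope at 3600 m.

11.37°C

From 500 m to 1900 m (dry): cools by 9.8 × 1.4 = 13.72°C, giving 17.28°C.
From 1900 m to 4400 m (saturated): cools by 5.5 × 2.5 = 13.75°C, giving 3.53°C.
From 4400 m to 3600 m (dry descent): warms by 9.8 × 0.8 = 7.84°C, giving 11.37°C.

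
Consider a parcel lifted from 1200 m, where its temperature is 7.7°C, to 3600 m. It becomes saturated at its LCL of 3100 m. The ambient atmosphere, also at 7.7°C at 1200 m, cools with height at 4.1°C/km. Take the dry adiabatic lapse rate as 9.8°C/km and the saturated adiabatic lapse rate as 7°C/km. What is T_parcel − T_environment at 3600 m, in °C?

Parcel:
  1200–3100 m, dry: Δz = 1.9 km ⇒ ΔT = -18.62°C; T = -10.92°C
  3100–3600 m, saturated: Δz = 0.5 km ⇒ ΔT = -3.5°C; T = -14.42°C
Environment:
  1200–3600 m, environment: Δz = 2.4 km ⇒ ΔT = -9.84°C; T = -2.14°C
T_parcel − T_env = -14.42 − (-2.14) = -12.28°C

-12.28°C (parcel cooler than environment)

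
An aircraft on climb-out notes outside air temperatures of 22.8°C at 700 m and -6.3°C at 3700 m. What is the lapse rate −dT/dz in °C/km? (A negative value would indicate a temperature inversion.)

Γ = −ΔT/Δz = (22.8 − (-6.3)) / (3700 − 700) m
  = 29.1°C / 3 km = 9.7°C/km

9.7°C/km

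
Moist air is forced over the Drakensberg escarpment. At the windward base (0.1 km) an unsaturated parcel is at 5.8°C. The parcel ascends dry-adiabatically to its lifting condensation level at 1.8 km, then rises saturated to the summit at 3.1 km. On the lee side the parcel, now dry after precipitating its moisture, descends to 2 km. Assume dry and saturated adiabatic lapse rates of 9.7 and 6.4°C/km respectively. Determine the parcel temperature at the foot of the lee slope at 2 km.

-8.34°C

Dry to 1800 m: -9.7 × 1.7 km = -16.49°C, so T = -10.69°C.
Saturated to 3100 m: -6.4 × 1.3 km = -8.32°C, so T = -19.01°C.
Dry descent to 2000 m: +9.7 × 1.1 km = +10.67°C, so T = -8.34°C.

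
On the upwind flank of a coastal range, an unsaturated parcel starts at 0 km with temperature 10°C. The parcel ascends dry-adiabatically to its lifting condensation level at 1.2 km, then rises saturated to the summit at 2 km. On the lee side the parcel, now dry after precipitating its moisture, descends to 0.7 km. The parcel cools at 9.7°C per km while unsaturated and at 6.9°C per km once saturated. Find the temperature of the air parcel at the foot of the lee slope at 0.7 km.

0–1200 m, dry: Δz = 1.2 km ⇒ ΔT = -11.64°C; T = -1.64°C
1200–2000 m, saturated: Δz = 0.8 km ⇒ ΔT = -5.52°C; T = -7.16°C
2000–700 m, dry descent: Δz = 1.3 km ⇒ ΔT = +12.61°C; T = 5.45°C

5.45°C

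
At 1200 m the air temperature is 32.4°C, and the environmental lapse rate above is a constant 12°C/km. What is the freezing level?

Height above start = (32.4 − 0) / 12 = 2.7 km
Altitude = 1200 m + 2700 m = 3900 m

3900 m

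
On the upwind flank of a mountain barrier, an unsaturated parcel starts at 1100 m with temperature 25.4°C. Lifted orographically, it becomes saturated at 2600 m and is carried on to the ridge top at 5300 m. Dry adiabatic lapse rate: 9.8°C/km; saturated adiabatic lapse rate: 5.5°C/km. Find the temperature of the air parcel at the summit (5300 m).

1100–2600 m, dry: Δz = 1.5 km ⇒ ΔT = -14.7°C; T = 10.7°C
2600–5300 m, saturated: Δz = 2.7 km ⇒ ΔT = -14.85°C; T = -4.15°C

-4.15°C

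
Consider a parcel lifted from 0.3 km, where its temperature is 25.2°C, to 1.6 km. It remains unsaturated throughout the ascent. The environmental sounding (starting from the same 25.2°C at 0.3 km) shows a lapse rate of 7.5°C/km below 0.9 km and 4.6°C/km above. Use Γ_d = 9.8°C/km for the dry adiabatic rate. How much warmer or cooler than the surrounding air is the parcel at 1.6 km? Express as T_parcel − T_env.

Parcel:
  Dry to 1600 m: -9.8 × 1.3 km = -12.74°C, so T = 12.46°C.
Environment:
  Environment, lower layer to 900 m: -7.5 × 0.6 km = -4.5°C, so T = 20.7°C.
  Environment, upper layer to 1600 m: -4.6 × 0.7 km = -3.22°C, so T = 17.48°C.
T_parcel − T_env = 12.46 − 17.48 = -5.02°C

-5.02°C (parcel cooler than environment)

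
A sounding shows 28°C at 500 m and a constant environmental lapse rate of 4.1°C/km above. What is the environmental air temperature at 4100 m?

From 500 m to 4100 m (environmental): cools by 4.1 × 3.6 = 14.76°C, giving 13.24°C.

13.24°C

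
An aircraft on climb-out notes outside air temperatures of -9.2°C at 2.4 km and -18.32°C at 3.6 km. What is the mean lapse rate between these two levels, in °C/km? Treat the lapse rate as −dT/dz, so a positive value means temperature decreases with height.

7.6°C/km

Γ = −ΔT/Δz = (-9.2 − (-18.32)) / (3600 − 2400) m
  = 9.12°C / 1.2 km = 7.6°C/km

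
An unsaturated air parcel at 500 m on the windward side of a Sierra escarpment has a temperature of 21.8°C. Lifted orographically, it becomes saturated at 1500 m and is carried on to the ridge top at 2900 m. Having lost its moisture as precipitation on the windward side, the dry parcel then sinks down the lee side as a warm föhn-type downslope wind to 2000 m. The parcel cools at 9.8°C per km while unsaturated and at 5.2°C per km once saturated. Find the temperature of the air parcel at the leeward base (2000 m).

From 500 m to 1500 m (dry): cools by 9.8 × 1 = 9.8°C, giving 12°C.
From 1500 m to 2900 m (saturated): cools by 5.2 × 1.4 = 7.28°C, giving 4.72°C.
From 2900 m to 2000 m (dry descent): warms by 9.8 × 0.9 = 8.82°C, giving 13.54°C.

13.54°C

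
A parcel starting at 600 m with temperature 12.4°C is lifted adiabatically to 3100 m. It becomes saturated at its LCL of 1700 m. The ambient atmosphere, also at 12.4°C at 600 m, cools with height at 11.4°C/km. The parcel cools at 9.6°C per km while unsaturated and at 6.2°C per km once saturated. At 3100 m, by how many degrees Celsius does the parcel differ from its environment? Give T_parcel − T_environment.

+9.26°C (parcel warmer than environment)

Parcel:
  600–1700 m, dry: Δz = 1.1 km ⇒ ΔT = -10.56°C; T = 1.84°C
  1700–3100 m, saturated: Δz = 1.4 km ⇒ ΔT = -8.68°C; T = -6.84°C
Environment:
  600–3100 m, environment: Δz = 2.5 km ⇒ ΔT = -28.5°C; T = -16.1°C
T_parcel − T_env = -6.84 − (-16.1) = +9.26°C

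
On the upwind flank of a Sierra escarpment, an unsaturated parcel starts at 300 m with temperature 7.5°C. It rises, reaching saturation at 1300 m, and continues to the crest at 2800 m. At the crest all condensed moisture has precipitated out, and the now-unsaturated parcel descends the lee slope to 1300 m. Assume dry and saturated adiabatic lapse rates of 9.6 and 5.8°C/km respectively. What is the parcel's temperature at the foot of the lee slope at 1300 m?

3.6°C

300 → 1300 m (dry, 9.6°C/km): ΔT = -9.6 × 1 = -9.6°C → T = -2.1°C
1300 → 2800 m (saturated, 5.8°C/km): ΔT = -5.8 × 1.5 = -8.7°C → T = -10.8°C
2800 → 1300 m (dry descent, 9.6°C/km): ΔT = +9.6 × 1.5 = +14.4°C → T = 3.6°C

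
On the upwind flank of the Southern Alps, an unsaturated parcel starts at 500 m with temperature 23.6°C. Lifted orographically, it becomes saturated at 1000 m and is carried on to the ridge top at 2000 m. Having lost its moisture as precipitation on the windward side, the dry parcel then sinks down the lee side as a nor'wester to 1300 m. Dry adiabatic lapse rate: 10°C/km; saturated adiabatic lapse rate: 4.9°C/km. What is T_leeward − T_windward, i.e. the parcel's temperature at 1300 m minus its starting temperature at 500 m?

-2.9°C

From 500 m to 1000 m (dry): cools by 10 × 0.5 = 5°C, giving 18.6°C.
From 1000 m to 2000 m (saturated): cools by 4.9 × 1 = 4.9°C, giving 13.7°C.
From 2000 m to 1300 m (dry descent): warms by 10 × 0.7 = 7°C, giving 20.7°C.
Net change vs windward start: 20.7 − 23.6 = -2.9°C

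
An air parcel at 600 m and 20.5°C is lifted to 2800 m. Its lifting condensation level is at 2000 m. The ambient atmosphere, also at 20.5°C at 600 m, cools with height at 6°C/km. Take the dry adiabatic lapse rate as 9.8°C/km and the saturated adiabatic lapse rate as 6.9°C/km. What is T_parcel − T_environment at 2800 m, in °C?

-6.04°C (parcel cooler than environment)

Parcel:
  From 600 m to 2000 m (dry): cools by 9.8 × 1.4 = 13.72°C, giving 6.78°C.
  From 2000 m to 2800 m (saturated): cools by 6.9 × 0.8 = 5.52°C, giving 1.26°C.
Environment:
  From 600 m to 2800 m (environment): cools by 6 × 2.2 = 13.2°C, giving 7.3°C.
T_parcel − T_env = 1.26 − 7.3 = -6.04°C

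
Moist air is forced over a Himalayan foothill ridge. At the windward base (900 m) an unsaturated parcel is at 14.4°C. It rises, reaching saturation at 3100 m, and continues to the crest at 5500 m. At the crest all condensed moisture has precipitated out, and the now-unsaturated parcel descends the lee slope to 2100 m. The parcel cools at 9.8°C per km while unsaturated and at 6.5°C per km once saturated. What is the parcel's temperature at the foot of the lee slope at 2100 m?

Dry to 3100 m: -9.8 × 2.2 km = -21.56°C, so T = -7.16°C.
Saturated to 5500 m: -6.5 × 2.4 km = -15.6°C, so T = -22.76°C.
Dry descent to 2100 m: +9.8 × 3.4 km = +33.32°C, so T = 10.56°C.

10.56°C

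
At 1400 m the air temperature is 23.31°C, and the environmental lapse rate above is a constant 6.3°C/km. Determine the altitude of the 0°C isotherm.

5100 m

Height above start = (23.31 − 0) / 6.3 = 3.7 km
Altitude = 1400 m + 3700 m = 5100 m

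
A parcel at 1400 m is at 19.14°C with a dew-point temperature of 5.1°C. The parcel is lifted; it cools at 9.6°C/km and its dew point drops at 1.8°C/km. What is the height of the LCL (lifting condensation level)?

T and T_d converge at 9.6 − 1.8 = 7.8°C per km
Height above start = (19.14 − 5.1) / 7.8 = 1.8 km
LCL altitude = 1400 m + 1800 m = 3200 m

3200 m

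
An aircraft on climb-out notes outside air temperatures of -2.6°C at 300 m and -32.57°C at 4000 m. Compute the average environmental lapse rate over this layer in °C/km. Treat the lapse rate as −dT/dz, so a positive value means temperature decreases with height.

8.1°C/km

Γ = −ΔT/Δz = (-2.6 − (-32.57)) / (4000 − 300) m
  = 29.97°C / 3.7 km = 8.1°C/km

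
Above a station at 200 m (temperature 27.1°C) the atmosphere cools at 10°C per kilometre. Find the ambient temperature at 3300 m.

200 → 3300 m (environmental, 10°C/km): ΔT = -10 × 3.1 = -31°C → T = -3.9°C

-3.9°C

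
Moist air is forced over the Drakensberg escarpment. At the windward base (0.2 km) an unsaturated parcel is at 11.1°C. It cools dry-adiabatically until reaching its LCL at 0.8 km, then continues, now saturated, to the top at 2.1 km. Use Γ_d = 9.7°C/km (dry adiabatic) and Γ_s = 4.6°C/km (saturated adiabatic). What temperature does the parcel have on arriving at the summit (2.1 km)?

200–800 m, dry: Δz = 0.6 km ⇒ ΔT = -5.82°C; T = 5.28°C
800–2100 m, saturated: Δz = 1.3 km ⇒ ΔT = -5.98°C; T = -0.7°C

-0.7°C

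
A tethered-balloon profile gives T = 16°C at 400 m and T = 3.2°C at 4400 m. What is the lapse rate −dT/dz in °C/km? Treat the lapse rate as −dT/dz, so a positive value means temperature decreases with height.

3.2°C/km

Γ = −ΔT/Δz = (16 − 3.2) / (4400 − 400) m
  = 12.8°C / 4 km = 3.2°C/km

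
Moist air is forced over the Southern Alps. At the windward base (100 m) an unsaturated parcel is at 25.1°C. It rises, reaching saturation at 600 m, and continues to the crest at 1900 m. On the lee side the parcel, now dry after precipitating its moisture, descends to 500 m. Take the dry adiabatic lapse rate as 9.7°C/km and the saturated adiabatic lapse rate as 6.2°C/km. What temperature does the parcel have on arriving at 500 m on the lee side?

25.77°C

From 100 m to 600 m (dry): cools by 9.7 × 0.5 = 4.85°C, giving 20.25°C.
From 600 m to 1900 m (saturated): cools by 6.2 × 1.3 = 8.06°C, giving 12.19°C.
From 1900 m to 500 m (dry descent): warms by 9.7 × 1.4 = 13.58°C, giving 25.77°C.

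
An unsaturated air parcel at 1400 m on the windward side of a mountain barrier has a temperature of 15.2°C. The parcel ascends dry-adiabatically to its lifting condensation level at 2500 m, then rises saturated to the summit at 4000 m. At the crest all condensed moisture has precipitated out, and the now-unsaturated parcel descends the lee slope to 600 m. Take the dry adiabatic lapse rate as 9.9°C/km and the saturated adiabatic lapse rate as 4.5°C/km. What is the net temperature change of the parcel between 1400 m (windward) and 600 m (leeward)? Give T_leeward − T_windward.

+16.02°C

1400 → 2500 m (dry, 9.9°C/km): ΔT = -9.9 × 1.1 = -10.89°C → T = 4.31°C
2500 → 4000 m (saturated, 4.5°C/km): ΔT = -4.5 × 1.5 = -6.75°C → T = -2.44°C
4000 → 600 m (dry descent, 9.9°C/km): ΔT = +9.9 × 3.4 = +33.66°C → T = 31.22°C
Net change vs windward start: 31.22 − 15.2 = +16.02°C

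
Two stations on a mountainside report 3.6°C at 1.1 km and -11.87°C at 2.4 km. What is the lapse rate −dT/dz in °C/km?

11.9°C/km

Γ = −ΔT/Δz = (3.6 − (-11.87)) / (2400 − 1100) m
  = 15.47°C / 1.3 km = 11.9°C/km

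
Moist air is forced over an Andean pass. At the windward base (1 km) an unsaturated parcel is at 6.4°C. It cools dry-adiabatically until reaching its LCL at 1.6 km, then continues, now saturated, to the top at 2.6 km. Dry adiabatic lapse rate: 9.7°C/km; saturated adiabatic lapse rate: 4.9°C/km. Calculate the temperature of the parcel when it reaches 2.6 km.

1000–1600 m, dry: Δz = 0.6 km ⇒ ΔT = -5.82°C; T = 0.58°C
1600–2600 m, saturated: Δz = 1 km ⇒ ΔT = -4.9°C; T = -4.32°C

-4.32°C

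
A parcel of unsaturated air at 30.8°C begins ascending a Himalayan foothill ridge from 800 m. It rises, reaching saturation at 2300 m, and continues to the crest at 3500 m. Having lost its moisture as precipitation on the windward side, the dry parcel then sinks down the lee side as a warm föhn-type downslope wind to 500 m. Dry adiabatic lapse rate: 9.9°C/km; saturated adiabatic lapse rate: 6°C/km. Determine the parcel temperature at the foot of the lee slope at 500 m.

800 → 2300 m (dry, 9.9°C/km): ΔT = -9.9 × 1.5 = -14.85°C → T = 15.95°C
2300 → 3500 m (saturated, 6°C/km): ΔT = -6 × 1.2 = -7.2°C → T = 8.75°C
3500 → 500 m (dry descent, 9.9°C/km): ΔT = +9.9 × 3 = +29.7°C → T = 38.45°C

38.45°C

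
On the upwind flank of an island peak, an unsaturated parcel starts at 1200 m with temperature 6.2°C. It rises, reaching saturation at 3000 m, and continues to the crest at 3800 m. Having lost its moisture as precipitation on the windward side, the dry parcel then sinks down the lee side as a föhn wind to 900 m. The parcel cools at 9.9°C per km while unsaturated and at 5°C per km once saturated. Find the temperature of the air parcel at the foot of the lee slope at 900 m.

Dry to 3000 m: -9.9 × 1.8 km = -17.82°C, so T = -11.62°C.
Saturated to 3800 m: -5 × 0.8 km = -4°C, so T = -15.62°C.
Dry descent to 900 m: +9.9 × 2.9 km = +28.71°C, so T = 13.09°C.

13.09°C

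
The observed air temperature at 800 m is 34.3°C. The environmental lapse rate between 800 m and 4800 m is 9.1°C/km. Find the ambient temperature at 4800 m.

-2.1°C

From 800 m to 4800 m (environmental): cools by 9.1 × 4 = 36.4°C, giving -2.1°C.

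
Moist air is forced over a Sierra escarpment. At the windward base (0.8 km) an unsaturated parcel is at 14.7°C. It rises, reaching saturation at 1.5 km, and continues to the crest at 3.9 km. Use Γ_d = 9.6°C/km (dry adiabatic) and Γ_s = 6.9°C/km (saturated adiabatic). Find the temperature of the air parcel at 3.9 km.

Dry to 1500 m: -9.6 × 0.7 km = -6.72°C, so T = 7.98°C.
Saturated to 3900 m: -6.9 × 2.4 km = -16.56°C, so T = -8.58°C.

-8.58°C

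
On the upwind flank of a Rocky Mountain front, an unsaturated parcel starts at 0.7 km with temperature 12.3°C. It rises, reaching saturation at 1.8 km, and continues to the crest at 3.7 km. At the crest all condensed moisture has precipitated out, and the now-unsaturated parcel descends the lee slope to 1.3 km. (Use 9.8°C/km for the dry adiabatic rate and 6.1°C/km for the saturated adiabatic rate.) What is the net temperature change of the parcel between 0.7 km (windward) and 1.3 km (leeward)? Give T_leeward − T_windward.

+1.15°C

From 700 m to 1800 m (dry): cools by 9.8 × 1.1 = 10.78°C, giving 1.52°C.
From 1800 m to 3700 m (saturated): cools by 6.1 × 1.9 = 11.59°C, giving -10.07°C.
From 3700 m to 1300 m (dry descent): warms by 9.8 × 2.4 = 23.52°C, giving 13.45°C.
Net change vs windward start: 13.45 − 12.3 = +1.15°C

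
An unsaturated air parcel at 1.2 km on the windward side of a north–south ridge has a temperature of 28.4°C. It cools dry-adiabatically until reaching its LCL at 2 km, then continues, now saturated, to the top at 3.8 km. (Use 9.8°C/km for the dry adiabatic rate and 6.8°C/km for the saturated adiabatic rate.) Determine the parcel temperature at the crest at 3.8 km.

8.32°C

Dry to 2000 m: -9.8 × 0.8 km = -7.84°C, so T = 20.56°C.
Saturated to 3800 m: -6.8 × 1.8 km = -12.24°C, so T = 8.32°C.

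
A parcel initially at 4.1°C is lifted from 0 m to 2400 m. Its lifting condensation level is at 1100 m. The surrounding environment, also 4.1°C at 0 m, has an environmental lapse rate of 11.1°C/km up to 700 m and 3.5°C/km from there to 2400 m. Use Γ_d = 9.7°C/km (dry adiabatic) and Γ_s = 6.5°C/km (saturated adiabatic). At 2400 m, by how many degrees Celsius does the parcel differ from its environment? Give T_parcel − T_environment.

Parcel:
  0 → 1100 m (dry, 9.7°C/km): ΔT = -9.7 × 1.1 = -10.67°C → T = -6.57°C
  1100 → 2400 m (saturated, 6.5°C/km): ΔT = -6.5 × 1.3 = -8.45°C → T = -15.02°C
Environment:
  0 → 700 m (environment, lower layer, 11.1°C/km): ΔT = -11.1 × 0.7 = -7.77°C → T = -3.67°C
  700 → 2400 m (environment, upper layer, 3.5°C/km): ΔT = -3.5 × 1.7 = -5.95°C → T = -9.62°C
T_parcel − T_env = -15.02 − (-9.62) = -5.4°C

-5.4°C (parcel cooler than environment)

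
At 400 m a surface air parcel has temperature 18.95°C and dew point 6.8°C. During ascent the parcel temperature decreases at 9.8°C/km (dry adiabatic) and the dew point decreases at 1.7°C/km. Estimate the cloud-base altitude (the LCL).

T and T_d converge at 9.8 − 1.7 = 8.1°C per km
Height above start = (18.95 − 6.8) / 8.1 = 1.5 km
LCL altitude = 400 m + 1500 m = 1900 m

1900 m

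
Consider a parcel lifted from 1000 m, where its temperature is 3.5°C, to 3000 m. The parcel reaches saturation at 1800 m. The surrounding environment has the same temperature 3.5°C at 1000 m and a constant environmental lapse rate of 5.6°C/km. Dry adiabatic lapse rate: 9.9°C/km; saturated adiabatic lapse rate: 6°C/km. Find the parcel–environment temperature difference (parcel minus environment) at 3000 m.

-3.92°C (parcel cooler than environment)

Parcel:
  1000 → 1800 m (dry, 9.9°C/km): ΔT = -9.9 × 0.8 = -7.92°C → T = -4.42°C
  1800 → 3000 m (saturated, 6°C/km): ΔT = -6 × 1.2 = -7.2°C → T = -11.62°C
Environment:
  1000 → 3000 m (environment, 5.6°C/km): ΔT = -5.6 × 2 = -11.2°C → T = -7.7°C
T_parcel − T_env = -11.62 − (-7.7) = -3.92°C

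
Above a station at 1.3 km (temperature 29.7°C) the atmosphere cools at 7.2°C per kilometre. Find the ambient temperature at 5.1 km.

From 1300 m to 5100 m (environmental): cools by 7.2 × 3.8 = 27.36°C, giving 2.34°C.

2.34°C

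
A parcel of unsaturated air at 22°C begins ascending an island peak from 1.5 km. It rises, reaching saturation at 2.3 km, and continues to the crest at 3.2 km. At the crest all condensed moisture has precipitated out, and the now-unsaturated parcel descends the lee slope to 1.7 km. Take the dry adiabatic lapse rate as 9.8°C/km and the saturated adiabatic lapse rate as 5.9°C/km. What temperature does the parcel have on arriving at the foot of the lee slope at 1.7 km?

23.55°C

1500–2300 m, dry: Δz = 0.8 km ⇒ ΔT = -7.84°C; T = 14.16°C
2300–3200 m, saturated: Δz = 0.9 km ⇒ ΔT = -5.31°C; T = 8.85°C
3200–1700 m, dry descent: Δz = 1.5 km ⇒ ΔT = +14.7°C; T = 23.55°C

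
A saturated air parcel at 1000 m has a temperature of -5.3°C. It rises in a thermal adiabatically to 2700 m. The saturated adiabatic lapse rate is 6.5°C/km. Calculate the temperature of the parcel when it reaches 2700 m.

-16.35°C

1000 → 2700 m (saturated adiabatic, 6.5°C/km): ΔT = -6.5 × 1.7 = -11.05°C → T = -16.35°C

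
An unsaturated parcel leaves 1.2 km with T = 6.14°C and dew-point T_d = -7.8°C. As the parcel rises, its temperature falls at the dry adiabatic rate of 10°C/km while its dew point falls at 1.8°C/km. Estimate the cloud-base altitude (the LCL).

T and T_d converge at 10 − 1.8 = 8.2°C per km
Height above start = (6.14 − (-7.8)) / 8.2 = 1.7 km
LCL altitude = 1200 m + 1700 m = 2900 m

2.9 km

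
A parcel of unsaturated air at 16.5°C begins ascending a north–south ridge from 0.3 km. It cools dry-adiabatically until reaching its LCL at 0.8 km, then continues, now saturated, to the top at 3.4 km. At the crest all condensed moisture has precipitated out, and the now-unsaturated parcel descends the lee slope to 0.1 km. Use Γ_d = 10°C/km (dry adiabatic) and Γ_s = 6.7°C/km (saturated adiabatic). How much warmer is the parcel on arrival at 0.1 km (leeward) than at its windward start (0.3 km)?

+10.58°C

Dry to 800 m: -10 × 0.5 km = -5°C, so T = 11.5°C.
Saturated to 3400 m: -6.7 × 2.6 km = -17.42°C, so T = -5.92°C.
Dry descent to 100 m: +10 × 3.3 km = +33°C, so T = 27.08°C.
Net change vs windward start: 27.08 − 16.5 = +10.58°C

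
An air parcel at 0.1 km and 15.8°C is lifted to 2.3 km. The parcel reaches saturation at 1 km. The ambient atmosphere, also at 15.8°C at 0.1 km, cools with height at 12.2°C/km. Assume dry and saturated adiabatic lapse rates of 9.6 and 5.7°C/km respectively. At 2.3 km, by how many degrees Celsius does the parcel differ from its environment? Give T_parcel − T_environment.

Parcel:
  100 → 1000 m (dry, 9.6°C/km): ΔT = -9.6 × 0.9 = -8.64°C → T = 7.16°C
  1000 → 2300 m (saturated, 5.7°C/km): ΔT = -5.7 × 1.3 = -7.41°C → T = -0.25°C
Environment:
  100 → 2300 m (environment, 12.2°C/km): ΔT = -12.2 × 2.2 = -26.84°C → T = -11.04°C
T_parcel − T_env = -0.25 − (-11.04) = +10.79°C

+10.79°C (parcel warmer than environment)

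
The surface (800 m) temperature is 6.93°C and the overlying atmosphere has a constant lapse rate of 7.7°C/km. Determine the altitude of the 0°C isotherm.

Height above start = (6.93 − 0) / 7.7 = 0.9 km
Altitude = 800 m + 900 m = 1700 m

1700 m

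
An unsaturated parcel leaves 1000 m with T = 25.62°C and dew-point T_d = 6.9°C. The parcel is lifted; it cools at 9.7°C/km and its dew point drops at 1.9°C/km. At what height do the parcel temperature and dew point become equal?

T and T_d converge at 9.7 − 1.9 = 7.8°C per km
Height above start = (25.62 − 6.9) / 7.8 = 2.4 km
LCL altitude = 1000 m + 2400 m = 3400 m

3400 m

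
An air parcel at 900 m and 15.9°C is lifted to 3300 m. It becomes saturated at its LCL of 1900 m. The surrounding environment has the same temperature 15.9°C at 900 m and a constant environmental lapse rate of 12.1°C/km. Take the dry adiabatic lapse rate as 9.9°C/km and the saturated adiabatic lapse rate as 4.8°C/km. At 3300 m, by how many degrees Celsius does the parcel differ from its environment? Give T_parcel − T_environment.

+12.42°C (parcel warmer than environment)

Parcel:
  From 900 m to 1900 m (dry): cools by 9.9 × 1 = 9.9°C, giving 6°C.
  From 1900 m to 3300 m (saturated): cools by 4.8 × 1.4 = 6.72°C, giving -0.72°C.
Environment:
  From 900 m to 3300 m (environment): cools by 12.1 × 2.4 = 29.04°C, giving -13.14°C.
T_parcel − T_env = -0.72 − (-13.14) = +12.42°C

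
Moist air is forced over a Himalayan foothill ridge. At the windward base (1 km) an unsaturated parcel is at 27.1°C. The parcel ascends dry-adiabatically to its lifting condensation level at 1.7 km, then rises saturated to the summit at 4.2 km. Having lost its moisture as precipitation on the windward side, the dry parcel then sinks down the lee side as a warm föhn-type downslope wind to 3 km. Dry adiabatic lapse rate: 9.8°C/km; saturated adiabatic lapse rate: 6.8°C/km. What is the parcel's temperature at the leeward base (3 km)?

Dry to 1700 m: -9.8 × 0.7 km = -6.86°C, so T = 20.24°C.
Saturated to 4200 m: -6.8 × 2.5 km = -17°C, so T = 3.24°C.
Dry descent to 3000 m: +9.8 × 1.2 km = +11.76°C, so T = 15°C.

15°C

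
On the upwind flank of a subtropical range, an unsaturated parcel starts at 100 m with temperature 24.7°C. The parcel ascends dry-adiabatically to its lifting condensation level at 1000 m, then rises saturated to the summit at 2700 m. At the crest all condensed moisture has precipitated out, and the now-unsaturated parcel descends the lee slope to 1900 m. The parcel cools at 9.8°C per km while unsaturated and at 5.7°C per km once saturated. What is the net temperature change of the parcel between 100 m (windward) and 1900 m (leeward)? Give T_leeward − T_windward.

-10.67°C

100 → 1000 m (dry, 9.8°C/km): ΔT = -9.8 × 0.9 = -8.82°C → T = 15.88°C
1000 → 2700 m (saturated, 5.7°C/km): ΔT = -5.7 × 1.7 = -9.69°C → T = 6.19°C
2700 → 1900 m (dry descent, 9.8°C/km): ΔT = +9.8 × 0.8 = +7.84°C → T = 14.03°C
Net change vs windward start: 14.03 − 24.7 = -10.67°C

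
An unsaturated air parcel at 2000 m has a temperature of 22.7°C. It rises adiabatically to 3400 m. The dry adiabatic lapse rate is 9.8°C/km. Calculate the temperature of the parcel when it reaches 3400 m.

8.98°C

Dry adiabatic to 3400 m: -9.8 × 1.4 km = -13.72°C, so T = 8.98°C.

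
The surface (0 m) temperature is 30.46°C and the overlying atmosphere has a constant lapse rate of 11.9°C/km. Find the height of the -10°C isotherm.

3400 m

Height above start = (30.46 − (-10)) / 11.9 = 3.4 km
Altitude = 0 m + 3400 m = 3400 m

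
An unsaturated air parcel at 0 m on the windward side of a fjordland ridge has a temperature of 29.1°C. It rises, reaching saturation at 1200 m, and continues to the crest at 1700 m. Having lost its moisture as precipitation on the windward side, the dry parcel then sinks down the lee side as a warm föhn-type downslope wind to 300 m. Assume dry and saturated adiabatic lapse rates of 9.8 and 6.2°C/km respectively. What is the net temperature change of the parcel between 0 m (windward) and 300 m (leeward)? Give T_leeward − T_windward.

-1.14°C

Dry to 1200 m: -9.8 × 1.2 km = -11.76°C, so T = 17.34°C.
Saturated to 1700 m: -6.2 × 0.5 km = -3.1°C, so T = 14.24°C.
Dry descent to 300 m: +9.8 × 1.4 km = +13.72°C, so T = 27.96°C.
Net change vs windward start: 27.96 − 29.1 = -1.14°C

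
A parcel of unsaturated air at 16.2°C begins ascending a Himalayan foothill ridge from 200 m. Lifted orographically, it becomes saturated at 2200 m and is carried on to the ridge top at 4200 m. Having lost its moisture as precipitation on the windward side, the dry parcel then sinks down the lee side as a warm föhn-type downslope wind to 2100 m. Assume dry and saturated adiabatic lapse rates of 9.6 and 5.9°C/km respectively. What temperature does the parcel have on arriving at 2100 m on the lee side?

5.36°C

Dry to 2200 m: -9.6 × 2 km = -19.2°C, so T = -3°C.
Saturated to 4200 m: -5.9 × 2 km = -11.8°C, so T = -14.8°C.
Dry descent to 2100 m: +9.6 × 2.1 km = +20.16°C, so T = 5.36°C.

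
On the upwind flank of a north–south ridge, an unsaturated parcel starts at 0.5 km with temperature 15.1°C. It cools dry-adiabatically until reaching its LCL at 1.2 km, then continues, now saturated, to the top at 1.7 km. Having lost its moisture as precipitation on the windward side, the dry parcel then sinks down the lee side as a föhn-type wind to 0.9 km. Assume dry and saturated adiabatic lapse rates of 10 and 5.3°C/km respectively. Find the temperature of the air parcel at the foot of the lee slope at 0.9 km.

500 → 1200 m (dry, 10°C/km): ΔT = -10 × 0.7 = -7°C → T = 8.1°C
1200 → 1700 m (saturated, 5.3°C/km): ΔT = -5.3 × 0.5 = -2.65°C → T = 5.45°C
1700 → 900 m (dry descent, 10°C/km): ΔT = +10 × 0.8 = +8°C → T = 13.45°C

13.45°C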